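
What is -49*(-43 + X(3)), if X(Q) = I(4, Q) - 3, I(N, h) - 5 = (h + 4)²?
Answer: -392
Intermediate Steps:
I(N, h) = 5 + (4 + h)² (I(N, h) = 5 + (h + 4)² = 5 + (4 + h)²)
X(Q) = 2 + (4 + Q)² (X(Q) = (5 + (4 + Q)²) - 3 = 2 + (4 + Q)²)
-49*(-43 + X(3)) = -49*(-43 + (2 + (4 + 3)²)) = -49*(-43 + (2 + 7²)) = -49*(-43 + (2 + 49)) = -49*(-43 + 51) = -49*8 = -392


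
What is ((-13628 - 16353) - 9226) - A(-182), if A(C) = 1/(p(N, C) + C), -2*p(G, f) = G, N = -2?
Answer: -7096466/181 ≈ -39207.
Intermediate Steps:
p(G, f) = -G/2
A(C) = 1/(1 + C) (A(C) = 1/(-½*(-2) + C) = 1/(1 + C))
((-13628 - 16353) - 9226) - A(-182) = ((-13628 - 16353) - 9226) - 1/(1 - 182) = (-29981 - 9226) - 1/(-181) = -39207 - 1*(-1/181) = -39207 + 1/181 = -7096466/181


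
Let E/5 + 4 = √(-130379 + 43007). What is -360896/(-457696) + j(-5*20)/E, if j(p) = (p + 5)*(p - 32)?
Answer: 2*(-8956703*I + 16917*√2427)/(14303*(2*I + 3*√2427)) ≈ 0.67371 - 8.4832*I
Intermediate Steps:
E = -20 + 30*I*√2427 (E = -20 + 5*√(-130379 + 43007) = -20 + 5*√(-87372) = -20 + 5*(6*I*√2427) = -20 + 30*I*√2427 ≈ -20.0 + 1477.9*I)
j(p) = (-32 + p)*(5 + p) (j(p) = (5 + p)*(-32 + p) = (-32 + p)*(5 + p))
-360896/(-457696) + j(-5*20)/E = -360896/(-457696) + (-160 + (-5*20)² - (-135)*20)/(-20 + 30*I*√2427) = -360896*(-1/457696) + (-160 + (-100)² - 27*(-100))/(-20 + 30*I*√2427) = 11278/14303 + (-160 + 10000 + 2700)/(-20 + 30*I*√2427) = 11278/14303 + 12540/(-20 + 30*I*√2427)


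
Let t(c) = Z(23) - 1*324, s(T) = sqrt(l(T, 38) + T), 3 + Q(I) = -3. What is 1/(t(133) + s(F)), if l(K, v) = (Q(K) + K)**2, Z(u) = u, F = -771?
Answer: 301/512357 + sqrt(602958)/512357 ≈ 0.0021030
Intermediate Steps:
Q(I) = -6 (Q(I) = -3 - 3 = -6)
l(K, v) = (-6 + K)**2
s(T) = sqrt(T + (-6 + T)**2) (s(T) = sqrt((-6 + T)**2 + T) = sqrt(T + (-6 + T)**2))
t(c) = -301 (t(c) = 23 - 1*324 = 23 - 324 = -301)
1/(t(133) + s(F)) = 1/(-301 + sqrt(-771 + (-6 - 771)**2)) = 1/(-301 + sqrt(-771 + (-777)**2)) = 1/(-301 + sqrt(-771 + 603729)) = 1/(-301 + sqrt(602958))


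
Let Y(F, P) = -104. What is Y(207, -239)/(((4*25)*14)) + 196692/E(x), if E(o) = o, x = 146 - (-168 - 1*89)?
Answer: 34415861/70525 ≈ 488.00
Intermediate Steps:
x = 403 (x = 146 - (-168 - 89) = 146 - 1*(-257) = 146 + 257 = 403)
Y(207, -239)/(((4*25)*14)) + 196692/E(x) = -104/((4*25)*14) + 196692/403 = -104/(100*14) + 196692*(1/403) = -104/1400 + 196692/403 = -104*1/1400 + 196692/403 = -13/175 + 196692/403 = 34415861/70525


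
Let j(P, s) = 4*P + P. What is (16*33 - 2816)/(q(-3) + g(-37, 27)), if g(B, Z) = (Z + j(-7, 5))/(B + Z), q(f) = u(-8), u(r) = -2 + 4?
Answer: -5720/7 ≈ -817.14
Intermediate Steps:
u(r) = 2
q(f) = 2
j(P, s) = 5*P
g(B, Z) = (-35 + Z)/(B + Z) (g(B, Z) = (Z + 5*(-7))/(B + Z) = (Z - 35)/(B + Z) = (-35 + Z)/(B + Z))
(16*33 - 2816)/(q(-3) + g(-37, 27)) = (16*33 - 2816)/(2 + (-35 + 27)/(-37 + 27)) = (528 - 2816)/(2 - 8/(-10)) = -2288/(2 - ⅒*(-8)) = -2288/(2 + ⅘) = -2288/14/5 = -2288*5/14 = -5720/7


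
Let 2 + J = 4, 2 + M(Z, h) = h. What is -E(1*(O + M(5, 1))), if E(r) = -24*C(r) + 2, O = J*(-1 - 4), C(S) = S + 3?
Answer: -194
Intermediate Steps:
M(Z, h) = -2 + h
C(S) = 3 + S
J = 2 (J = -2 + 4 = 2)
O = -10 (O = 2*(-1 - 4) = 2*(-5) = -10)
E(r) = -70 - 24*r (E(r) = -24*(3 + r) + 2 = (-72 - 24*r) + 2 = -70 - 24*r)
-E(1*(O + M(5, 1))) = -(-70 - 24*(-10 + (-2 + 1))) = -(-70 - 24*(-10 - 1)) = -(-70 - 24*(-11)) = -(-70 + 264) = -1*194 = -194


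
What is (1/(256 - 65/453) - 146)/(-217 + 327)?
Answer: -3384277/2549866 ≈ -1.3272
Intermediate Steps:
(1/(256 - 65/453) - 146)/(-217 + 327) = (1/(256 - 65*1/453) - 146)/110 = (1/(256 - 65/453) - 146)*(1/110) = (1/(115903/453) - 146)*(1/110) = (453/115903 - 146)*(1/110) = -16921385/115903*1/110 = -3384277/2549866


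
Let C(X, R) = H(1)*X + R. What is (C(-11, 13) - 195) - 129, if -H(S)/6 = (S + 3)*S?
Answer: -47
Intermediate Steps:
H(S) = -6*S*(3 + S) (H(S) = -6*(S + 3)*S = -6*(3 + S)*S = -6*S*(3 + S))
C(X, R) = R - 24*X (C(X, R) = (-6*1*(3 + 1))*X + R = (-6*1*4)*X + R = -24*X + R = R - 24*X)
(C(-11, 13) - 195) - 129 = ((13 - 24*(-11)) - 195) - 129 = ((13 + 264) - 195) - 129 = (277 - 195) - 129 = 82 - 129 = -47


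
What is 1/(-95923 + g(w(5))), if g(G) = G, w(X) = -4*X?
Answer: -1/95943 ≈ -1.0423e-5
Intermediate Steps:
1/(-95923 + g(w(5))) = 1/(-95923 - 4*5) = 1/(-95923 - 20) = 1/(-95943) = -1/95943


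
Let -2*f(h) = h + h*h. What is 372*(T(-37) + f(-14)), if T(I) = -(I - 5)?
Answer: -18228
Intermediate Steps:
T(I) = 5 - I (T(I) = -(-5 + I) = 5 - I)
f(h) = -h/2 - h**2/2 (f(h) = -(h + h*h)/2 = -(h + h**2)/2 = -h/2 - h**2/2)
372*(T(-37) + f(-14)) = 372*((5 - 1*(-37)) - 1/2*(-14)*(1 - 14)) = 372*((5 + 37) - 1/2*(-14)*(-13)) = 372*(42 - 91) = 372*(-49) = -18228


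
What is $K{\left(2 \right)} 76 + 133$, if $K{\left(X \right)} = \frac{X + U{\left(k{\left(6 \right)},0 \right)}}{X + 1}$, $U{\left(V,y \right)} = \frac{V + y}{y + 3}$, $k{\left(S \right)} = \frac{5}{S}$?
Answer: $\frac{5149}{27} \approx 190.7$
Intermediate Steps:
$U{\left(V,y \right)} = \frac{V + y}{3 + y}$
$K{\left(X \right)} = \frac{\frac{5}{18} + X}{1 + X}$ ($K{\left(X \right)} = \frac{X + \frac{\frac{5}{6} + 0}{3 + 0}}{X + 1} = \frac{X + \frac{5 \cdot \frac{1}{6} + 0}{3}}{1 + X} = \frac{X + \frac{\frac{5}{6} + 0}{3}}{1 + X} = \frac{X + \frac{1}{3} \cdot \frac{5}{6}}{1 + X} = \frac{X + \frac{5}{18}}{1 + X} = \frac{\frac{5}{18} + X}{1 + X}$)
$K{\left(2 \right)} 76 + 133 = \frac{\frac{5}{18} + 2}{1 + 2} \cdot 76 + 133 = \frac{1}{3} \cdot \frac{41}{18} \cdot 76 + 133 = \frac{41}{54} \cdot 76 + 133 = \frac{1558}{27} + 133 = \frac{5149}{27}$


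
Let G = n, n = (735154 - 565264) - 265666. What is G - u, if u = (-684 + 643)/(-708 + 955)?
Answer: -23656631/247 ≈ -95776.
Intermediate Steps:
n = -95776 (n = 169890 - 265666 = -95776)
u = -41/247 ≈ -0.16599
G = -95776
G - u = -95776 - 1*(-41/247) = -95776 + 41/247 = -23656631/247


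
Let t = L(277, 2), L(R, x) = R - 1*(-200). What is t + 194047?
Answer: 194524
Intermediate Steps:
L(R, x) = 200 + R (L(R, x) = R + 200 = 200 + R)
t = 477 (t = 200 + 277 = 477)
t + 194047 = 477 + 194047 = 194524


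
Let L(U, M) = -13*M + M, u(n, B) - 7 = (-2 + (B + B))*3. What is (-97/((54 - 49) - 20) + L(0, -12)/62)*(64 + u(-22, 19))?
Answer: 731573/465 ≈ 1573.3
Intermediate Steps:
u(n, B) = 1 + 6*B (u(n, B) = 7 + (-2 + (B + B))*3 = 7 + (-2 + 2*B)*3 = 7 + (-6 + 6*B) = 1 + 6*B)
L(U, M) = -12*M
(-97/((54 - 49) - 20) + L(0, -12)/62)*(64 + u(-22, 19)) = (-97/((54 - 49) - 20) - 12*(-12)/62)*(64 + (1 + 6*19)) = (-97/(5 - 20) + 144*(1/62))*(64 + (1 + 114)) = (-97/(-15) + 72/31)*(64 + 115) = (-97*(-1/15) + 72/31)*179 = (97/15 + 72/31)*179 = (4087/465)*179 = 731573/465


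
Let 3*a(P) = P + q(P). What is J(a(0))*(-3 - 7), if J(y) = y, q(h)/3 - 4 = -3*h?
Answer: -40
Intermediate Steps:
q(h) = 12 - 9*h (q(h) = 12 + 3*(-3*h) = 12 - 9*h)
a(P) = 4 - 8*P/3 (a(P) = (P + (12 - 9*P))/3 = (12 - 8*P)/3 = 4 - 8*P/3)
J(a(0))*(-3 - 7) = (4 - 8/3*0)*(-3 - 7) = (4 + 0)*(-10) = 4*(-10) = -40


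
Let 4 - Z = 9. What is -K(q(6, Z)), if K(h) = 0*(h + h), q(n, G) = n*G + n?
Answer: 0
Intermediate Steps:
Z = -5 (Z = 4 - 1*9 = 4 - 9 = -5)
q(n, G) = n + G*n (q(n, G) = G*n + n = n + G*n)
K(h) = 0 (K(h) = 0*(2*h) = 0)
-K(q(6, Z)) = -1*0 = 0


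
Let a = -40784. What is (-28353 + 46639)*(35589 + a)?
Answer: -94995770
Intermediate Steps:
(-28353 + 46639)*(35589 + a) = (-28353 + 46639)*(35589 - 40784) = 18286*(-5195) = -94995770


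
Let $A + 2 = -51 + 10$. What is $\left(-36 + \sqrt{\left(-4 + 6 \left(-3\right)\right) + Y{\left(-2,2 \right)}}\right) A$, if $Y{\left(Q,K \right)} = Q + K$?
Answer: $1548 - 43 i \sqrt{22} \approx 1548.0 - 201.69 i$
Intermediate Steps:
$Y{\left(Q,K \right)} = K + Q$
$A = -43$ ($A = -2 + \left(-51 + 10\right) = -2 - 41 = -43$)
$\left(-36 + \sqrt{\left(-4 + 6 \left(-3\right)\right) + Y{\left(-2,2 \right)}}\right) A = \left(-36 + \sqrt{\left(-4 + 6 \left(-3\right)\right) + \left(2 - 2\right)}\right) \left(-43\right) = \left(-36 + \sqrt{\left(-4 - 18\right) + 0}\right) \left(-43\right) = \left(-36 + \sqrt{-22 + 0}\right) \left(-43\right) = \left(-36 + \sqrt{-22}\right) \left(-43\right) = \left(-36 + i \sqrt{22}\right) \left(-43\right) = 1548 - 43 i \sqrt{22}$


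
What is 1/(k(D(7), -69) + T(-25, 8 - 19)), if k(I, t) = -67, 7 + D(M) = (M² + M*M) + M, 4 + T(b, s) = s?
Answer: -1/82 ≈ -0.012195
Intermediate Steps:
T(b, s) = -4 + s
D(M) = -7 + M + 2*M² (D(M) = -7 + ((M² + M*M) + M) = -7 + ((M² + M²) + M) = -7 + (2*M² + M) = -7 + (M + 2*M²) = -7 + M + 2*M²)
1/(k(D(7), -69) + T(-25, 8 - 19)) = 1/(-67 + (-4 + (8 - 19))) = 1/(-67 + (-4 - 11)) = 1/(-67 - 15) = 1/(-82) = -1/82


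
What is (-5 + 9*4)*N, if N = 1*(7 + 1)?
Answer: 248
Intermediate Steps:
N = 8 (N = 1*8 = 8)
(-5 + 9*4)*N = (-5 + 9*4)*8 = (-5 + 36)*8 = 31*8 = 248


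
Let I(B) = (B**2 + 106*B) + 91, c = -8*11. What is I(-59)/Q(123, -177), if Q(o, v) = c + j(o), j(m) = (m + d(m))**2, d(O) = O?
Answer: -1341/30214 ≈ -0.044383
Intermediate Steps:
j(m) = 4*m**2 (j(m) = (m + m)**2 = (2*m)**2 = 4*m**2)
c = -88
I(B) = 91 + B**2 + 106*B
Q(o, v) = -88 + 4*o**2
I(-59)/Q(123, -177) = (91 + (-59)**2 + 106*(-59))/(-88 + 4*123**2) = (91 + 3481 - 6254)/(-88 + 4*15129) = -2682/(-88 + 60516) = -2682/60428 = -2682*1/60428 = -1341/30214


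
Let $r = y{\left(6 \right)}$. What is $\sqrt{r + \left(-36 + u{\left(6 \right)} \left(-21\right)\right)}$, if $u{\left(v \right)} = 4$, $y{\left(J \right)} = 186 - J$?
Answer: $2 \sqrt{15} \approx 7.746$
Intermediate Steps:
$r = 180$ ($r = 186 - 6 = 180$)
$\sqrt{r + \left(-36 + u{\left(6 \right)} \left(-21\right)\right)} = \sqrt{180 + \left(-36 + 4 \left(-21\right)\right)} = \sqrt{180 - 120} = \sqrt{60} = 2 \sqrt{15}$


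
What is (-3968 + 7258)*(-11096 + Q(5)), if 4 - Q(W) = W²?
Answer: -36574930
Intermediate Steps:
Q(W) = 4 - W²
(-3968 + 7258)*(-11096 + Q(5)) = (-3968 + 7258)*(-11096 + (4 - 1*5²)) = 3290*(-11096 + (4 - 1*25)) = 3290*(-11096 + (4 - 25)) = 3290*(-11096 - 21) = 3290*(-11117) = -36574930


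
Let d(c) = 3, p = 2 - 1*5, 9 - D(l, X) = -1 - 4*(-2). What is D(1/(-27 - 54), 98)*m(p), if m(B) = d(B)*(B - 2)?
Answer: -30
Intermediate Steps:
D(l, X) = 2 (D(l, X) = 9 - (-1 - 4*(-2)) = 9 - (-1 + 8) = 9 - 1*7 = 9 - 7 = 2)
p = -3 (p = 2 - 5 = -3)
m(B) = -6 + 3*B (m(B) = 3*(B - 2) = 3*(-2 + B) = -6 + 3*B)
D(1/(-27 - 54), 98)*m(p) = 2*(-6 + 3*(-3)) = 2*(-6 - 9) = 2*(-15) = -30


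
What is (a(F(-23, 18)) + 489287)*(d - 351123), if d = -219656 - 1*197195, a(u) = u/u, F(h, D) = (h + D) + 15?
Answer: -375760462512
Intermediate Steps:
F(h, D) = 15 + D + h (F(h, D) = (D + h) + 15 = 15 + D + h)
a(u) = 1
d = -416851 (d = -219656 - 197195 = -416851)
(a(F(-23, 18)) + 489287)*(d - 351123) = (1 + 489287)*(-416851 - 351123) = 489288*(-767974) = -375760462512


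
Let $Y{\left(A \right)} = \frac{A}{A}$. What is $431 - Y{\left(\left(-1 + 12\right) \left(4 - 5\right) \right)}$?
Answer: $430$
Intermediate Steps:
$Y{\left(A \right)} = 1$
$431 - Y{\left(\left(-1 + 12\right) \left(4 - 5\right) \right)} = 431 - 1 = 430$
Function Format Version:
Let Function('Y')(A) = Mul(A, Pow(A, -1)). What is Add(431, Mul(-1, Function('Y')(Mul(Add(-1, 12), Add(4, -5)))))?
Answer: 430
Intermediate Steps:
Function('Y')(A) = 1
Add(431, Mul(-1, Function('Y')(Mul(Add(-1, 12), Add(4, -5))))) = Add(431, Mul(-1, 1)) = Add(431, -1) = 430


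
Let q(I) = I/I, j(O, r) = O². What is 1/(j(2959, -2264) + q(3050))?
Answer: 1/8755682 ≈ 1.1421e-7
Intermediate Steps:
q(I) = 1
1/(j(2959, -2264) + q(3050)) = 1/(2959² + 1) = 1/(8755681 + 1) = 1/8755682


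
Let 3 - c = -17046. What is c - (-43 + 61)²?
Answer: 16725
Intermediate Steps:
c = 17049 (c = 3 - 1*(-17046) = 3 + 17046 = 17049)
c - (-43 + 61)² = 17049 - (-43 + 61)² = 17049 - 1*18² = 17049 - 1*324 = 17049 - 324 = 16725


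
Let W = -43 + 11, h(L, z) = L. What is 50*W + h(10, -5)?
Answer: -1590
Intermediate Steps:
W = -32
50*W + h(10, -5) = 50*(-32) + 10 = -1600 + 10 = -1590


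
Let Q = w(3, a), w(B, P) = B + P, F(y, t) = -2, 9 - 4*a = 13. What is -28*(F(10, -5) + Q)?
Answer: 0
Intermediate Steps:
a = -1 (a = 9/4 - ¼*13 = 9/4 - 13/4 = -1)
Q = 2 (Q = 3 - 1 = 2)
-28*(F(10, -5) + Q) = -28*(-2 + 2) = -28*0 = 0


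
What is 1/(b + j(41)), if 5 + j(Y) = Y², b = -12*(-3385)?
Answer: 1/42296 ≈ 2.3643e-5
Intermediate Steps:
b = 40620
j(Y) = -5 + Y²
1/(b + j(41)) = 1/(40620 + (-5 + 41²)) = 1/(40620 + (-5 + 1681)) = 1/(40620 + 1676) = 1/42296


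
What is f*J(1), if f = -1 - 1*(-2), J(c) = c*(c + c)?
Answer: 2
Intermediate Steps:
J(c) = 2*c² (J(c) = c*(2*c) = 2*c²)
f = 1 (f = -1 + 2 = 1)
f*J(1) = 1*(2*1²) = 1*(2*1) = 1*2 = 2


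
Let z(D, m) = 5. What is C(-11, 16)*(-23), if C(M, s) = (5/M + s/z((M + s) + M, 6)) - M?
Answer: -17388/55 ≈ -316.15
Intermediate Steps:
C(M, s) = -M + 5/M + s/5 (C(M, s) = (5/M + s/5) - M = -M + 5/M + s/5)
C(-11, 16)*(-23) = (-1*(-11) + 5/(-11) + (⅕)*16)*(-23) = (11 + 5*(-1/11) + 16/5)*(-23) = (11 - 5/11 + 16/5)*(-23) = (756/55)*(-23) = -17388/55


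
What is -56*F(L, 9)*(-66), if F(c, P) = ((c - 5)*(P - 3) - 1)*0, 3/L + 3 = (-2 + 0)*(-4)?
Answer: 0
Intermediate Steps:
L = ⅗ (L = 3/(-3 + (-2 + 0)*(-4)) = 3/(-3 - 2*(-4)) = 3/(-3 + 8) = 3/5 = 3*(⅕) = ⅗ ≈ 0.60000)
F(c, P) = 0 (F(c, P) = ((-5 + c)*(-3 + P) - 1)*0 = (-1 + (-5 + c)*(-3 + P))*0 = 0)
-56*F(L, 9)*(-66) = -56*0*(-66) = 0*(-66) = 0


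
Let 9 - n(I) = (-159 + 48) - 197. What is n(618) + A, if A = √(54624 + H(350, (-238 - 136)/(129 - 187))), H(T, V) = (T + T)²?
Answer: 317 + 4*√34039 ≈ 1055.0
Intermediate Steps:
H(T, V) = 4*T² (H(T, V) = (2*T)² = 4*T²)
n(I) = 317 (n(I) = 9 - ((-159 + 48) - 197) = 9 - (-111 - 197) = 9 - 1*(-308) = 9 + 308 = 317)
A = 4*√34039 (A = √(54624 + 4*350²) = √(54624 + 4*122500) = √(54624 + 490000) = √544624 = 4*√34039 ≈ 737.99)
n(618) + A = 317 + 4*√34039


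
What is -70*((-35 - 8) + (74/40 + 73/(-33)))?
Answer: 200333/66 ≈ 3035.3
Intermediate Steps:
-70*((-35 - 8) + (74/40 + 73/(-33))) = -70*(-43 + (74*(1/40) + 73*(-1/33))) = -70*(-43 + (37/20 - 73/33)) = -70*(-43 - 239/660) = -70*(-28619/660) = 200333/66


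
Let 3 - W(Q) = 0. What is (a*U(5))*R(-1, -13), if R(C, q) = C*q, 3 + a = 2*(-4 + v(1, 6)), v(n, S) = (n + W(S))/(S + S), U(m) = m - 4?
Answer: -403/3 ≈ -134.33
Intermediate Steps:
U(m) = -4 + m
W(Q) = 3 (W(Q) = 3 - 1*0 = 3 + 0 = 3)
v(n, S) = (3 + n)/(2*S) (v(n, S) = (n + 3)/(S + S) = (3 + n)/((2*S)) = (3 + n)*(1/(2*S)) = (3 + n)/(2*S))
a = -31/3 (a = -3 + 2*(-4 + (½)*(3 + 1)/6) = -3 + 2*(-4 + (½)*(⅙)*4) = -3 + 2*(-4 + ⅓) = -3 + 2*(-11/3) = -3 - 22/3 = -31/3 ≈ -10.333)
(a*U(5))*R(-1, -13) = (-31*(-4 + 5)/3)*(-1*(-13)) = -31/3*1*13 = -31/3*13 = -403/3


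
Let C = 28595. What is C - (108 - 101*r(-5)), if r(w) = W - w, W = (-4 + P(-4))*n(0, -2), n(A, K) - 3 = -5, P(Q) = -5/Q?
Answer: 59095/2 ≈ 29548.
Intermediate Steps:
n(A, K) = -2 (n(A, K) = 3 - 5 = -2)
W = 11/2 (W = (-4 - 5/(-4))*(-2) = (-4 - 5*(-¼))*(-2) = (-4 + 5/4)*(-2) = -11/4*(-2) = 11/2 ≈ 5.5000)
r(w) = 11/2 - w
C - (108 - 101*r(-5)) = 28595 - (108 - 101*(11/2 - 1*(-5))) = 28595 - (108 - 101*(11/2 + 5)) = 28595 - (108 - 101*21/2) = 28595 - (108 - 2121/2) = 28595 - 1*(-1905/2) = 28595 + 1905/2 = 59095/2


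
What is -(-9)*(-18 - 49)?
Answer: -603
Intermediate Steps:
-(-9)*(-18 - 49) = -(-9)*(-67) = -1*603 = -603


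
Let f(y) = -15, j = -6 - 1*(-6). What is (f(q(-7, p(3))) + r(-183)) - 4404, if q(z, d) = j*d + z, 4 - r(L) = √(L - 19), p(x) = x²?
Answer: -4415 - I*√202 ≈ -4415.0 - 14.213*I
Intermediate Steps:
j = 0 (j = -6 + 6 = 0)
r(L) = 4 - √(-19 + L) (r(L) = 4 - √(L - 19) = 4 - √(-19 + L))
q(z, d) = z (q(z, d) = 0*d + z = 0 + z = z)
(f(q(-7, p(3))) + r(-183)) - 4404 = (-15 + (4 - √(-19 - 183))) - 4404 = (-15 + (4 - √(-202))) - 4404 = (-15 + (4 - I*√202)) - 4404 = (-11 - I*√202) - 4404 = -4415 - I*√202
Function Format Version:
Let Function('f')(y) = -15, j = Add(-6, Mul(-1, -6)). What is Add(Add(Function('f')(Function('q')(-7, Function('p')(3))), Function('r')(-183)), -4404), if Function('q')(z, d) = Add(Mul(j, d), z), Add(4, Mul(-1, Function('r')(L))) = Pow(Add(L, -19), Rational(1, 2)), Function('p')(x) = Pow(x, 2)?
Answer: Add(-4415, Mul(-1, I, Pow(202, Rational(1, 2)))) ≈ Add(-4415.0, Mul(-14.213, I))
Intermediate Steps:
j = 0 (j = Add(-6, 6) = 0)
Function('r')(L) = Add(4, Mul(-1, Pow(Add(-19, L), Rational(1, 2)))) (Function('r')(L) = Add(4, Mul(-1, Pow(Add(L, -19), Rational(1, 2)))) = Add(4, Mul(-1, Pow(Add(-19, L), Rational(1, 2)))))
Function('q')(z, d) = z (Function('q')(z, d) = Add(Mul(0, d), z) = Add(0, z) = z)
Add(Add(Function('f')(Function('q')(-7, Function('p')(3))), Function('r')(-183)), -4404) = Add(Add(-15, Add(4, Mul(-1, Pow(Add(-19, -183), Rational(1, 2))))), -4404) = Add(Add(-15, Add(4, Mul(-1, Pow(-202, Rational(1, 2))))), -4404) = Add(Add(-15, Add(4, Mul(-1, Mul(I, Pow(202, Rational(1, 2)))))), -4404) = Add(Add(-15, Add(4, Mul(-1, I, Pow(202, Rational(1, 2))))), -4404) = Add(Add(-11, Mul(-1, I, Pow(202, Rational(1, 2)))), -4404) = Add(-4415, Mul(-1, I, Pow(202, Rational(1, 2))))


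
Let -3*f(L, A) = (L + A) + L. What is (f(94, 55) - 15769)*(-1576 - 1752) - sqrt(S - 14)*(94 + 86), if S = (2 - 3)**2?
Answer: 52748800 - 180*I*sqrt(13) ≈ 5.2749e+7 - 649.0*I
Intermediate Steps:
S = 1 (S = (-1)**2 = 1)
f(L, A) = -2*L/3 - A/3 (f(L, A) = -((L + A) + L)/3 = -((A + L) + L)/3 = -(A + 2*L)/3 = -2*L/3 - A/3)
(f(94, 55) - 15769)*(-1576 - 1752) - sqrt(S - 14)*(94 + 86) = ((-2/3*94 - 1/3*55) - 15769)*(-1576 - 1752) - sqrt(1 - 14)*(94 + 86) = ((-188/3 - 55/3) - 15769)*(-3328) - sqrt(-13)*180 = (-81 - 15769)*(-3328) - I*sqrt(13)*180 = -15850*(-3328) - 180*I*sqrt(13) = 52748800 - 180*I*sqrt(13)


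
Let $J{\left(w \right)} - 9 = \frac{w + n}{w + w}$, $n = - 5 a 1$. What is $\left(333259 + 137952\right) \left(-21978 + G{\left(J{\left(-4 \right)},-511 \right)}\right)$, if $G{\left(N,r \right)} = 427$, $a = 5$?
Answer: $-10155068261$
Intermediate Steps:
$n = -25$ ($n = \left(-5\right) 5 \cdot 1 = \left(-25\right) 1 = -25$)
$J{\left(w \right)} = 9 + \frac{-25 + w}{2 w}$ ($J{\left(w \right)} = 9 + \frac{w - 25}{w + w} = 9 + \frac{-25 + w}{2 w}$)
$\left(333259 + 137952\right) \left(-21978 + G{\left(J{\left(-4 \right)},-511 \right)}\right) = \left(333259 + 137952\right) \left(-21978 + 427\right) = 471211 \left(-21551\right) = -10155068261$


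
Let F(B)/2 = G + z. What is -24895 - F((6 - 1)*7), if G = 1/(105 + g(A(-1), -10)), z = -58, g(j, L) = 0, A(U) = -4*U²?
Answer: -2601797/105 ≈ -24779.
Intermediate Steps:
G = 1/105 (G = 1/(105 + 0) = 1/105 ≈ 0.0095238)
F(B) = -12178/105 (F(B) = 2*(1/105 - 58) = 2*(-6089/105) = -12178/105)
-24895 - F((6 - 1)*7) = -24895 - 1*(-12178/105) = -24895 + 12178/105 = -2601797/105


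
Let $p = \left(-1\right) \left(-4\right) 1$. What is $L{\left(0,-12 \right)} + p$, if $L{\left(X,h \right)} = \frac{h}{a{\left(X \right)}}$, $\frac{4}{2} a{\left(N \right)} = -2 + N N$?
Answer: $16$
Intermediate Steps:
$a{\left(N \right)} = -1 + \frac{N^{2}}{2}$ ($a{\left(N \right)} = \frac{-2 + N N}{2} = \frac{-2 + N^{2}}{2} = -1 + \frac{N^{2}}{2}$)
$L{\left(X,h \right)} = \frac{h}{-1 + \frac{X^{2}}{2}}$
$p = 4$ ($p = 4 \cdot 1 = 4$)
$L{\left(0,-12 \right)} + p = 2 \left(-12\right) \frac{1}{-2 + 0^{2}} + 4 = 2 \left(-12\right) \frac{1}{-2 + 0} + 4 = 2 \left(-12\right) \frac{1}{-2} + 4 = 2 \left(-12\right) \left(- \frac{1}{2}\right) + 4 = 12 + 4 = 16$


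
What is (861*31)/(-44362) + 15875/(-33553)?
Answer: -39019753/36304346 ≈ -1.0748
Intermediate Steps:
(861*31)/(-44362) + 15875/(-33553) = 26691*(-1/44362) + 15875*(-1/33553) = -651/1082 - 15875/33553 = -39019753/36304346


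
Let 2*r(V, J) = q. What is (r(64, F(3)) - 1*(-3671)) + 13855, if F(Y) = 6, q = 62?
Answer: 17557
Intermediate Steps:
r(V, J) = 31 (r(V, J) = (1/2)*62 = 31)
(r(64, F(3)) - 1*(-3671)) + 13855 = (31 - 1*(-3671)) + 13855 = (31 + 3671) + 13855 = 3702 + 13855 = 17557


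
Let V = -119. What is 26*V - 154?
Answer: -3248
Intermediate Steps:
26*V - 154 = 26*(-119) - 154 = -3094 - 154 = -3248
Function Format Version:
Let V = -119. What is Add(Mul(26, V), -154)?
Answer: -3248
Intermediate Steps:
Add(Mul(26, V), -154) = Add(Mul(26, -119), -154) = Add(-3094, -154) = -3248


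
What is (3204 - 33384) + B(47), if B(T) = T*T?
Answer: -27971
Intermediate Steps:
B(T) = T²
(3204 - 33384) + B(47) = (3204 - 33384) + 47² = -30180 + 2209 = -27971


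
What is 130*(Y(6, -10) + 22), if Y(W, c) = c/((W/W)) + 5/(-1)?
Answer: 910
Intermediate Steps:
Y(W, c) = -5 + c (Y(W, c) = c/1 + 5*(-1) = c*1 - 5 = c - 5 = -5 + c)
130*(Y(6, -10) + 22) = 130*((-5 - 10) + 22) = 130*(-15 + 22) = 130*7 = 910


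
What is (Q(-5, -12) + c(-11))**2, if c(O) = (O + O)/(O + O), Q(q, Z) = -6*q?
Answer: 961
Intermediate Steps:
c(O) = 1 (c(O) = (2*O)/((2*O)) = (2*O)*(1/(2*O)) = 1)
(Q(-5, -12) + c(-11))**2 = (-6*(-5) + 1)**2 = (30 + 1)**2 = 31**2 = 961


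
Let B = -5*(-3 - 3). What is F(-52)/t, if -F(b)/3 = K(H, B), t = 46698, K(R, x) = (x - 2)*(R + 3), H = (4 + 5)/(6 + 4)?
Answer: -273/38915 ≈ -0.0070153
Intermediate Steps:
H = 9/10 ≈ 0.90000
B = 30 (B = -5*(-6) = 30)
K(R, x) = (-2 + x)*(3 + R)
F(b) = -1638/5 (F(b) = -3*(-6 - 2*9/10 + 3*30 + (9/10)*30) = -3*(-6 - 9/5 + 90 + 27) = -3*546/5 = -1638/5)
F(-52)/t = -1638/5/46698 = -1638/5*1/46698 = -273/38915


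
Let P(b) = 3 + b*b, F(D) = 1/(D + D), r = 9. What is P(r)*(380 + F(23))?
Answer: 734202/23 ≈ 31922.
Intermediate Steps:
F(D) = 1/(2*D)
P(b) = 3 + b**2
P(r)*(380 + F(23)) = (3 + 9**2)*(380 + (1/2)/23) = (3 + 81)*(380 + (1/2)*(1/23)) = 84*(380 + 1/46) = 84*(17481/46) = 734202/23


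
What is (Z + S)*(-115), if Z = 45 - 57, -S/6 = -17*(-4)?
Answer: 48300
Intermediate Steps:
S = -408 (S = -(-102)*(-4) = -6*68 = -408)
Z = -12
(Z + S)*(-115) = (-12 - 408)*(-115) = -420*(-115) = 48300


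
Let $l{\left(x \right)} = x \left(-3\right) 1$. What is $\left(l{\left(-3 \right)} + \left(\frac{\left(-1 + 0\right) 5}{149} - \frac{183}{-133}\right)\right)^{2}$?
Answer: $\frac{42006552025}{392713489} \approx 106.96$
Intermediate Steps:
$l{\left(x \right)} = - 3 x$ ($l{\left(x \right)} = - 3 x 1 = - 3 x$)
$\left(l{\left(-3 \right)} + \left(\frac{\left(-1 + 0\right) 5}{149} - \frac{183}{-133}\right)\right)^{2} = \left(\left(-3\right) \left(-3\right) + \left(\frac{\left(-1 + 0\right) 5}{149} - \frac{183}{-133}\right)\right)^{2} = \left(9 + \left(\left(-1\right) 5 \cdot \frac{1}{149} - - \frac{183}{133}\right)\right)^{2} = \left(9 + \left(\left(-5\right) \frac{1}{149} + \frac{183}{133}\right)\right)^{2} = \left(9 + \left(- \frac{5}{149} + \frac{183}{133}\right)\right)^{2} = \left(9 + \frac{26602}{19817}\right)^{2} = \left(\frac{204955}{19817}\right)^{2} = \frac{42006552025}{392713489}$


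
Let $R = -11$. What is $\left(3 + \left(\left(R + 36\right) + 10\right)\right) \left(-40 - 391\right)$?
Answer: $-16378$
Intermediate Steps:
$\left(3 + \left(\left(R + 36\right) + 10\right)\right) \left(-40 - 391\right) = \left(3 + \left(\left(-11 + 36\right) + 10\right)\right) \left(-40 - 391\right) = \left(3 + \left(25 + 10\right)\right) \left(-431\right) = \left(3 + 35\right) \left(-431\right) = 38 \left(-431\right) = -16378$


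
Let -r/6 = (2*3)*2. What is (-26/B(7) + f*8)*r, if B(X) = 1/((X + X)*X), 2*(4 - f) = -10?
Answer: 178272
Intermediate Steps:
f = 9 (f = 4 - ½*(-10) = 4 + 5 = 9)
B(X) = 1/(2*X²) (B(X) = 1/(((2*X))*X) = (1/(2*X))/X = 1/(2*X²))
r = -72 (r = -6*2*3*2 = -36*2 = -6*12 = -72)
(-26/B(7) + f*8)*r = (-26/((½)/7²) + 9*8)*(-72) = (-26/((½)*(1/49)) + 72)*(-72) = (-26/1/98 + 72)*(-72) = (-26*98 + 72)*(-72) = (-2548 + 72)*(-72) = -2476*(-72) = 178272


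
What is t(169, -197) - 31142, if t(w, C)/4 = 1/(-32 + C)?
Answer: -7131522/229 ≈ -31142.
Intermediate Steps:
t(w, C) = 4/(-32 + C)
t(169, -197) - 31142 = 4/(-32 - 197) - 31142 = 4/(-229) - 31142 = 4*(-1/229) - 31142 = -4/229 - 31142 = -7131522/229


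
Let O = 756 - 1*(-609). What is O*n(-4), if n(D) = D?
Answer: -5460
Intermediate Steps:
O = 1365 (O = 756 + 609 = 1365)
O*n(-4) = 1365*(-4) = -5460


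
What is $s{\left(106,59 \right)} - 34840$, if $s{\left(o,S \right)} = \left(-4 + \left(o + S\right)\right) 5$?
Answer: $-34035$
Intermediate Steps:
$s{\left(o,S \right)} = -20 + 5 S + 5 o$ ($s{\left(o,S \right)} = \left(-4 + \left(S + o\right)\right) 5 = \left(-4 + S + o\right) 5 = -20 + 5 S + 5 o$)
$s{\left(106,59 \right)} - 34840 = \left(-20 + 5 \cdot 59 + 5 \cdot 106\right) - 34840 = \left(-20 + 295 + 530\right) - 34840 = 805 - 34840 = -34035$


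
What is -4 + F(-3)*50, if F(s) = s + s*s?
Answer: 296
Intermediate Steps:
F(s) = s + s²
-4 + F(-3)*50 = -4 - 3*(1 - 3)*50 = -4 - 3*(-2)*50 = -4 + 6*50 = -4 + 300 = 296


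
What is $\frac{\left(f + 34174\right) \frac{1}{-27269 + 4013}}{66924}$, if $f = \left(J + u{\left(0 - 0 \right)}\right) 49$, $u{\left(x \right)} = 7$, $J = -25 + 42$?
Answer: $- \frac{17675}{778192272} \approx -2.2713 \cdot 10^{-5}$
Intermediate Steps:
$J = 17$
$f = 1176$ ($f = \left(17 + 7\right) 49 = 24 \cdot 49 = 1176$)
$\frac{\left(f + 34174\right) \frac{1}{-27269 + 4013}}{66924} = \frac{\left(1176 + 34174\right) \frac{1}{-27269 + 4013}}{66924} = \frac{35350}{-23256} \cdot \frac{1}{66924} = 35350 \left(- \frac{1}{23256}\right) \frac{1}{66924} = \left(- \frac{17675}{11628}\right) \frac{1}{66924} = - \frac{17675}{778192272}$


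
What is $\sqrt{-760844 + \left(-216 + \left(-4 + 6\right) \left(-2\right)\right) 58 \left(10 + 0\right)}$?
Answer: $6 i \sqrt{24679} \approx 942.57 i$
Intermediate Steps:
$\sqrt{-760844 + \left(-216 + \left(-4 + 6\right) \left(-2\right)\right) 58 \left(10 + 0\right)} = \sqrt{-760844 + \left(-216 + 2 \left(-2\right)\right) 58 \cdot 10} = \sqrt{-760844 + \left(-216 - 4\right) 58 \cdot 10} = \sqrt{-760844 + \left(-220\right) 58 \cdot 10} = \sqrt{-760844 - 127600} = \sqrt{-888444} = 6 i \sqrt{24679}$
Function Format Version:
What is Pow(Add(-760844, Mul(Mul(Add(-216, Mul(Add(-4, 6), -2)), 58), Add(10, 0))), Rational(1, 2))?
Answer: Mul(6, I, Pow(24679, Rational(1, 2))) ≈ Mul(942.57, I)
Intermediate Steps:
Pow(Add(-760844, Mul(Mul(Add(-216, Mul(Add(-4, 6), -2)), 58), Add(10, 0))), Rational(1, 2)) = Pow(Add(-760844, Mul(Mul(Add(-216, Mul(2, -2)), 58), 10)), Rational(1, 2)) = Pow(Add(-760844, Mul(Mul(Add(-216, -4), 58), 10)), Rational(1, 2)) = Pow(Add(-760844, Mul(Mul(-220, 58), 10)), Rational(1, 2)) = Pow(Add(-760844, Mul(-12760, 10)), Rational(1, 2)) = Pow(Add(-760844, -127600), Rational(1, 2)) = Pow(-888444, Rational(1, 2)) = Mul(6, I, Pow(24679, Rational(1, 2)))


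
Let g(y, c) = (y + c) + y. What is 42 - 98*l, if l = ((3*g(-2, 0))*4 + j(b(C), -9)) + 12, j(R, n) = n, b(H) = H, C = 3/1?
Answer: 4452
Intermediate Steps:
C = 3 (C = 3*1 = 3)
g(y, c) = c + 2*y (g(y, c) = (c + y) + y = c + 2*y)
l = -45 (l = ((3*(0 + 2*(-2)))*4 - 9) + 12 = ((3*(0 - 4))*4 - 9) + 12 = ((3*(-4))*4 - 9) + 12 = (-12*4 - 9) + 12 = (-48 - 9) + 12 = -57 + 12 = -45)
42 - 98*l = 42 - 98*(-45) = 42 + 4410 = 4452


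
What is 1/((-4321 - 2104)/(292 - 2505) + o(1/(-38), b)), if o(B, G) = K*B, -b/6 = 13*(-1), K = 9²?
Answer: 84094/64897 ≈ 1.2958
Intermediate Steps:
K = 81
b = 78 (b = -78*(-1) = -6*(-13) = 78)
o(B, G) = 81*B
1/((-4321 - 2104)/(292 - 2505) + o(1/(-38), b)) = 1/((-4321 - 2104)/(292 - 2505) + 81/(-38)) = 1/(-6425/(-2213) + 81*(-1/38)) = 1/(-6425*(-1/2213) - 81/38) = 1/(6425/2213 - 81/38) = 1/(64897/84094) = 84094/64897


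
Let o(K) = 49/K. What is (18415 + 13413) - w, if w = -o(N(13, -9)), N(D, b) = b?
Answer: 286403/9 ≈ 31823.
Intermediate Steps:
w = 49/9 (w = -49/(-9) = -49*(-1)/9 = -1*(-49/9) = 49/9 ≈ 5.4444)
(18415 + 13413) - w = (18415 + 13413) - 1*49/9 = 31828 - 49/9 = 286403/9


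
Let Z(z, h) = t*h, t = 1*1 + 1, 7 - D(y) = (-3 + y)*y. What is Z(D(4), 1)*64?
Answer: 128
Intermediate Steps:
D(y) = 7 - y*(-3 + y) (D(y) = 7 - (-3 + y)*y = 7 - y*(-3 + y))
t = 2 (t = 1 + 1 = 2)
Z(z, h) = 2*h
Z(D(4), 1)*64 = (2*1)*64 = 2*64 = 128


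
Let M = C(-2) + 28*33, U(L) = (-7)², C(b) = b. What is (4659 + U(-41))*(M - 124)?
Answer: 3756984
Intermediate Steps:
U(L) = 49
M = 922 (M = -2 + 28*33 = -2 + 924 = 922)
(4659 + U(-41))*(M - 124) = (4659 + 49)*(922 - 124) = 4708*798 = 3756984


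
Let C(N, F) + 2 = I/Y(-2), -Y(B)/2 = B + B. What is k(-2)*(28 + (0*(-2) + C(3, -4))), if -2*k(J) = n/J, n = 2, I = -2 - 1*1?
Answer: 205/16 ≈ 12.813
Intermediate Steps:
Y(B) = -4*B (Y(B) = -2*(B + B) = -4*B)
I = -3 (I = -2 - 1 = -3)
k(J) = -1/J
C(N, F) = -19/8 (C(N, F) = -2 - 3/((-4*(-2))) = -2 - 3/8 = -19/8)
k(-2)*(28 + (0*(-2) + C(3, -4))) = (-1/(-2))*(28 + (0*(-2) - 19/8)) = (-1*(-½))*(28 + (0 - 19/8)) = (28 - 19/8)/2 = (½)*(205/8) = 205/16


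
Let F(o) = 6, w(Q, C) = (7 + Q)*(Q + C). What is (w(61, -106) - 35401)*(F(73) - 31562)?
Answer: 1213675316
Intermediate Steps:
w(Q, C) = (7 + Q)*(C + Q)
(w(61, -106) - 35401)*(F(73) - 31562) = ((61² + 7*(-106) + 7*61 - 106*61) - 35401)*(6 - 31562) = ((3721 - 742 + 427 - 6466) - 35401)*(-31556) = (-3060 - 35401)*(-31556) = -38461*(-31556) = 1213675316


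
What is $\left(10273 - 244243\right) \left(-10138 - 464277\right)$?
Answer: $110998877550$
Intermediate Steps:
$\left(10273 - 244243\right) \left(-10138 - 464277\right) = \left(-233970\right) \left(-474415\right) = 110998877550$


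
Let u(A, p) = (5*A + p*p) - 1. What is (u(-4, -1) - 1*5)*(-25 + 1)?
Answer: 600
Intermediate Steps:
u(A, p) = -1 + p² + 5*A (u(A, p) = (5*A + p²) - 1 = (p² + 5*A) - 1 = -1 + p² + 5*A)
(u(-4, -1) - 1*5)*(-25 + 1) = ((-1 + (-1)² + 5*(-4)) - 1*5)*(-25 + 1) = ((-1 + 1 - 20) - 5)*(-24) = (-20 - 5)*(-24) = -25*(-24) = 600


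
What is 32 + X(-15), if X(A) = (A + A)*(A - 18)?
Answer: 1022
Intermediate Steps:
X(A) = 2*A*(-18 + A) (X(A) = (2*A)*(-18 + A) = 2*A*(-18 + A))
32 + X(-15) = 32 + 2*(-15)*(-18 - 15) = 32 + 2*(-15)*(-33) = 32 + 990 = 1022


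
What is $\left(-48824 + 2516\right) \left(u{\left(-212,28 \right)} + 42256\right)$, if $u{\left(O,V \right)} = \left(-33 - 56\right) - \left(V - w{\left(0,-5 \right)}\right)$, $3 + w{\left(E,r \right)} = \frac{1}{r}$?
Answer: $- \frac{9756123132}{5} \approx -1.9512 \cdot 10^{9}$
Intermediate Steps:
$w{\left(E,r \right)} = -3 + \frac{1}{r}$
$u{\left(O,V \right)} = - \frac{461}{5} - V$ ($u{\left(O,V \right)} = \left(-33 - 56\right) - \left(3 + \frac{1}{5} + V\right) = -89 - \left(\frac{16}{5} + V\right) = - \frac{461}{5} - V$)
$\left(-48824 + 2516\right) \left(u{\left(-212,28 \right)} + 42256\right) = \left(-48824 + 2516\right) \left(\left(- \frac{461}{5} - 28\right) + 42256\right) = - 46308 \left(\left(- \frac{461}{5} - 28\right) + 42256\right) = - 46308 \left(- \frac{601}{5} + 42256\right) = \left(-46308\right) \frac{210679}{5} = - \frac{9756123132}{5}$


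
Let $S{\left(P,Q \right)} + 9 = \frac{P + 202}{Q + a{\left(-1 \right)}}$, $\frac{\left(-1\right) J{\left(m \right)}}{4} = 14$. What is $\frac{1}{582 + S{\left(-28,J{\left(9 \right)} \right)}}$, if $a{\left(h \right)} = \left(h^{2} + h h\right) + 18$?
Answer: $\frac{6}{3409} \approx 0.00176$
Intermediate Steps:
$J{\left(m \right)} = -56$ ($J{\left(m \right)} = \left(-4\right) 14 = -56$)
$a{\left(h \right)} = 18 + 2 h^{2}$ ($a{\left(h \right)} = \left(h^{2} + h^{2}\right) + 18 = 2 h^{2} + 18 = 18 + 2 h^{2}$)
$S{\left(P,Q \right)} = -9 + \frac{202 + P}{20 + Q}$ ($S{\left(P,Q \right)} = -9 + \frac{P + 202}{Q + \left(18 + 2 \left(-1\right)^{2}\right)} = -9 + \frac{202 + P}{Q + \left(18 + 2 \cdot 1\right)} = -9 + \frac{202 + P}{Q + \left(18 + 2\right)} = -9 + \frac{202 + P}{Q + 20} = -9 + \frac{202 + P}{20 + Q}$)
$\frac{1}{582 + S{\left(-28,J{\left(9 \right)} \right)}} = \frac{1}{582 + \frac{22 - 28 - -504}{20 - 56}} = \frac{1}{582 + \frac{22 - 28 + 504}{-36}} = \frac{1}{582 - \frac{83}{6}} = \frac{1}{\frac{3409}{6}} = \frac{6}{3409}$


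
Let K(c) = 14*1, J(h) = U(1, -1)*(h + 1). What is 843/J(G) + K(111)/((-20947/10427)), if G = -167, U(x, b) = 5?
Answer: -138820061/17386010 ≈ -7.9846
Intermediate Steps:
J(h) = 5 + 5*h (J(h) = 5*(h + 1) = 5*(1 + h) = 5 + 5*h)
K(c) = 14
843/J(G) + K(111)/((-20947/10427)) = 843/(5 + 5*(-167)) + 14/((-20947/10427)) = 843/(5 - 835) + 14/((-20947*1/10427)) = 843/(-830) + 14/(-20947/10427) = 843*(-1/830) + 14*(-10427/20947) = -843/830 - 145978/20947 = -138820061/17386010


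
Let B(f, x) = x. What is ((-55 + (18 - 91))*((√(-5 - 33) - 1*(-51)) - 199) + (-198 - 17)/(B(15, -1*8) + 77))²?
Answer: 1705078339729/4761 - 334571776*I*√38/69 ≈ 3.5813e+8 - 2.989e+7*I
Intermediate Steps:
((-55 + (18 - 91))*((√(-5 - 33) - 1*(-51)) - 199) + (-198 - 17)/(B(15, -1*8) + 77))² = ((-55 + (18 - 91))*((√(-5 - 33) - 1*(-51)) - 199) + (-198 - 17)/(-1*8 + 77))² = ((-55 - 73)*((√(-38) + 51) - 199) - 215/(-8 + 77))² = (-128*((I*√38 + 51) - 199) - 215/69)² = (-128*((51 + I*√38) - 199) - 215*1/69)² = (-128*(-148 + I*√38) - 215/69)² = ((18944 - 128*I*√38) - 215/69)² = (1306921/69 - 128*I*√38)²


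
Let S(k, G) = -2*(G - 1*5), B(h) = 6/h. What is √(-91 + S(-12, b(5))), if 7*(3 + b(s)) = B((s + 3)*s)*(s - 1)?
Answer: I*√92085/35 ≈ 8.6702*I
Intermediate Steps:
b(s) = -3 + 6*(-1 + s)/(7*s*(3 + s)) (b(s) = -3 + ((6/(((s + 3)*s)))*(s - 1))/7 = -3 + ((6/(((3 + s)*s)))*(-1 + s))/7 = -3 + ((6/((s*(3 + s))))*(-1 + s))/7 = -3 + ((6*(1/(s*(3 + s))))*(-1 + s))/7 = -3 + ((6/(s*(3 + s)))*(-1 + s))/7 = -3 + (6*(-1 + s)/(s*(3 + s)))/7 = -3 + 6*(-1 + s)/(7*s*(3 + s)))
S(k, G) = 10 - 2*G (S(k, G) = -2*(G - 5) = -2*(-5 + G) = 10 - 2*G)
√(-91 + S(-12, b(5))) = √(-91 + (10 - 6*(-2 - 19*5 - 7*5²)/(7*5*(3 + 5)))) = √(-91 + (10 - 6*(-2 - 95 - 7*25)/(7*5*8))) = √(-91 + (10 - 6*(-2 - 95 - 175)/(7*5*8))) = √(-91 + (10 - 6*(-272)/(7*5*8))) = √(-91 + (10 - 2*(-102/35))) = √(-91 + (10 + 204/35)) = √(-91 + 554/35) = √(-2631/35) = I*√92085/35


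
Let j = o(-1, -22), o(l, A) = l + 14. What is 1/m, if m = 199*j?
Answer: 1/2587 ≈ 0.00038655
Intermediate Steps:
o(l, A) = 14 + l
j = 13 (j = 14 - 1 = 13)
m = 2587 (m = 199*13 = 2587)
1/m = 1/2587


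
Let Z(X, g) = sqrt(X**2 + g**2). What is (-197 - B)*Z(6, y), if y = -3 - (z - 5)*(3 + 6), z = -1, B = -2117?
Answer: 5760*sqrt(293) ≈ 98595.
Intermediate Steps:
y = 51 (y = -3 - (-1 - 5)*(3 + 6) = -3 - (-6)*9 = -3 - 1*(-54) = -3 + 54 = 51)
(-197 - B)*Z(6, y) = (-197 - 1*(-2117))*sqrt(6**2 + 51**2) = (-197 + 2117)*sqrt(36 + 2601) = 1920*sqrt(2637) = 1920*(3*sqrt(293)) = 5760*sqrt(293)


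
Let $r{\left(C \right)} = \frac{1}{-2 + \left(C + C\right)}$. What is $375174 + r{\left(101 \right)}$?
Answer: $\frac{75034801}{200} \approx 3.7517 \cdot 10^{5}$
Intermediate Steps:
$r{\left(C \right)} = \frac{1}{-2 + 2 C}$
$375174 + r{\left(101 \right)} = 375174 + \frac{1}{2 \left(-1 + 101\right)} = 375174 + \frac{1}{2 \cdot 100} = 375174 + \frac{1}{2} \cdot \frac{1}{100} = 375174 + \frac{1}{200} = \frac{75034801}{200}$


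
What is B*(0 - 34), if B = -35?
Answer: 1190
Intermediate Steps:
B*(0 - 34) = -35*(0 - 34) = -35*(-34) = 1190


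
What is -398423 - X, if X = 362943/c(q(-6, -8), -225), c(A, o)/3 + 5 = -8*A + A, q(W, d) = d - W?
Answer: -1235596/3 ≈ -4.1187e+5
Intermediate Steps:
c(A, o) = -15 - 21*A (c(A, o) = -15 + 3*(-8*A + A) = -15 + 3*(-7*A) = -15 - 21*A)
X = 40327/3 (X = 362943/(-15 - 21*(-8 - 1*(-6))) = 362943/(-15 - 21*(-8 + 6)) = 362943/(-15 - 21*(-2)) = 362943/(-15 + 42) = 362943/27 = 362943*(1/27) = 40327/3 ≈ 13442.)
-398423 - X = -398423 - 1*40327/3 = -398423 - 40327/3 = -1235596/3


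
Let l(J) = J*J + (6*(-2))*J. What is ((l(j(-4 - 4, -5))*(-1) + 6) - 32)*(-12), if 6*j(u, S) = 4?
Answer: 664/3 ≈ 221.33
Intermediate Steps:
j(u, S) = ⅔ (j(u, S) = (⅙)*4 = ⅔)
l(J) = J² - 12*J
((l(j(-4 - 4, -5))*(-1) + 6) - 32)*(-12) = (((2*(-12 + ⅔)/3)*(-1) + 6) - 32)*(-12) = ((((⅔)*(-34/3))*(-1) + 6) - 32)*(-12) = ((-68/9*(-1) + 6) - 32)*(-12) = ((68/9 + 6) - 32)*(-12) = (122/9 - 32)*(-12) = -166/9*(-12) = 664/3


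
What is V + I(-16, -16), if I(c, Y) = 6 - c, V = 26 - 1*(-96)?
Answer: 144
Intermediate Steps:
V = 122 (V = 26 + 96 = 122)
V + I(-16, -16) = 122 + (6 - 1*(-16)) = 122 + (6 + 16) = 122 + 22 = 144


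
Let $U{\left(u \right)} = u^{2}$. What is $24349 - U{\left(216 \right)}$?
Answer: $-22307$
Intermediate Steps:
$24349 - U{\left(216 \right)} = 24349 - 216^{2} = 24349 - 46656 = -22307$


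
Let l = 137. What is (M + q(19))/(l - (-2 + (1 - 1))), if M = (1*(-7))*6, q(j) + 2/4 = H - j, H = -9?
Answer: -141/278 ≈ -0.50719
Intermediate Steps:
q(j) = -19/2 - j (q(j) = -½ + (-9 - j) = -19/2 - j)
M = -42 (M = -7*6 = -42)
(M + q(19))/(l - (-2 + (1 - 1))) = (-42 + (-19/2 - 1*19))/(137 - (-2 + (1 - 1))) = (-42 + (-19/2 - 19))/(137 - (-2 + 0)) = (-42 - 57/2)/(137 - 1*(-2)) = -141/(2*(137 + 2)) = -141/2/139 = -141/2*1/139 = -141/278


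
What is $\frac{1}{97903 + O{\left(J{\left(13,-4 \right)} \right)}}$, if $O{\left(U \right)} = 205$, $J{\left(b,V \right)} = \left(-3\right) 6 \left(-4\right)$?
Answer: $\frac{1}{98108} \approx 1.0193 \cdot 10^{-5}$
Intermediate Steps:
$J{\left(b,V \right)} = 72$ ($J{\left(b,V \right)} = \left(-18\right) \left(-4\right) = 72$)
$\frac{1}{97903 + O{\left(J{\left(13,-4 \right)} \right)}} = \frac{1}{97903 + 205} = \frac{1}{98108}$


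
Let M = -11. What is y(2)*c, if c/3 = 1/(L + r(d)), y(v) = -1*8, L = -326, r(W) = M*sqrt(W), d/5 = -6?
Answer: 3912/54953 - 132*I*sqrt(30)/54953 ≈ 0.071188 - 0.013157*I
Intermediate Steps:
d = -30 (d = 5*(-6) = -30)
r(W) = -11*sqrt(W)
y(v) = -8
c = 3/(-326 - 11*I*sqrt(30)) ≈ -0.0088985 + 0.0016446*I
y(2)*c = -8*(-489/54953 + 33*I*sqrt(30)/109906) = 3912/54953 - 132*I*sqrt(30)/54953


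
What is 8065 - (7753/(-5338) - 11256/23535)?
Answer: 337815710111/41876610 ≈ 8066.9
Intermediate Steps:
8065 - (7753/(-5338) - 11256/23535) = 8065 - (7753*(-1/5338) - 11256*1/23535) = 8065 - (-7753/5338 - 3752/7845) = 8065 - 1*(-80850461/41876610) = 8065 + 80850461/41876610 = 337815710111/41876610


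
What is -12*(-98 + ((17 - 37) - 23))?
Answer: 1692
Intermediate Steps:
-12*(-98 + ((17 - 37) - 23)) = -12*(-98 + (-20 - 23)) = -12*(-98 - 43) = -12*(-141) = 1692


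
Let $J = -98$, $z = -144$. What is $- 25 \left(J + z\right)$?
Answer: $6050$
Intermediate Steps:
$- 25 \left(J + z\right) = - 25 \left(-98 - 144\right) = \left(-25\right) \left(-242\right) = 6050$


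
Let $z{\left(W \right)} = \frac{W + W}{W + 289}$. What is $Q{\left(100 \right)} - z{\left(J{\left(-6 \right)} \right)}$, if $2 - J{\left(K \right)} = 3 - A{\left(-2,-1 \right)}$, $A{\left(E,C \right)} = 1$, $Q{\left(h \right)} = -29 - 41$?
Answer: $-70$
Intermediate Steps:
$Q{\left(h \right)} = -70$
$J{\left(K \right)} = 0$ ($J{\left(K \right)} = 2 - \left(3 - 1\right) = 2 - 2 = 0$)
$z{\left(W \right)} = \frac{2 W}{289 + W}$
$Q{\left(100 \right)} - z{\left(J{\left(-6 \right)} \right)} = -70 - 2 \cdot 0 \frac{1}{289 + 0} = -70 - 2 \cdot 0 \cdot \frac{1}{289} = -70 - 0 = -70 + 0 = -70$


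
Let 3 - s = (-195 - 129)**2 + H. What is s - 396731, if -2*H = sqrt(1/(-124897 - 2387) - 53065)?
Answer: -501704 + I*sqrt(214929390494481)/127284 ≈ -5.017e+5 + 115.18*I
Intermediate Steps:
H = -I*sqrt(214929390494481)/127284 (H = -sqrt(1/(-124897 - 2387) - 53065)/2 = -sqrt(1/(-127284) - 53065)/2 = -sqrt(-1/127284 - 53065)/2 = -I*sqrt(214929390494481)/127284 ≈ -115.18*I)
s = -104973 + I*sqrt(214929390494481)/127284 (s = 3 - ((-195 - 129)**2 - I*sqrt(214929390494481)/127284) = 3 - ((-324)**2 - I*sqrt(214929390494481)/127284) = 3 - (104976 - I*sqrt(214929390494481)/127284) = 3 + (-104976 + I*sqrt(214929390494481)/127284) = -104973 + I*sqrt(214929390494481)/127284 ≈ -1.0497e+5 + 115.18*I)
s - 396731 = (-104973 + I*sqrt(214929390494481)/127284) - 396731 = -501704 + I*sqrt(214929390494481)/127284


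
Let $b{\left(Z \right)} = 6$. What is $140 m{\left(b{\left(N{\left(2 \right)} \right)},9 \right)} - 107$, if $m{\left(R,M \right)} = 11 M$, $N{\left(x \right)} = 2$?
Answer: $13753$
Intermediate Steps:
$140 m{\left(b{\left(N{\left(2 \right)} \right)},9 \right)} - 107 = 140 \cdot 11 \cdot 9 - 107 = 140 \cdot 99 - 107 = 13860 - 107 = 13753$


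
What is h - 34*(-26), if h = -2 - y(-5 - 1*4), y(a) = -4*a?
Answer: 846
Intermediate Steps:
h = -38 (h = -2 - (-4)*(-5 - 1*4) = -2 - (-4)*(-5 - 4) = -2 - (-4)*(-9) = -2 - 1*36 = -2 - 36 = -38)
h - 34*(-26) = -38 - 34*(-26) = -38 + 884 = 846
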